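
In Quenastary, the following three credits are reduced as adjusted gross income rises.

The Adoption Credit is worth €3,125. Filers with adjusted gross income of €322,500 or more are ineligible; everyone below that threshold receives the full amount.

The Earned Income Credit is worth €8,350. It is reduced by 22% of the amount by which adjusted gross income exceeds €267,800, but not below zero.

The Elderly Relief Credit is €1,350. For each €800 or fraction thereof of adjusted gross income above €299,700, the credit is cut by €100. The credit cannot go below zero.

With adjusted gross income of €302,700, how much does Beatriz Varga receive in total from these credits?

€4,747

Adoption Credit: €302,700 is below the €322,500 cutoff, so the full €3,125 applies.
Earned Income Credit: 22% of the €34,900 excess over €267,800 is €7,678; credit = €8,350 − €7,678 = €672.
Elderly Relief Credit: income exceeds €299,700 by €3,000, which is 4 full-or-partial €800 increments; reduction = 4 × €100 = €400, leaving €950.
Total: €3,125 + €672 + €950 = €4,747.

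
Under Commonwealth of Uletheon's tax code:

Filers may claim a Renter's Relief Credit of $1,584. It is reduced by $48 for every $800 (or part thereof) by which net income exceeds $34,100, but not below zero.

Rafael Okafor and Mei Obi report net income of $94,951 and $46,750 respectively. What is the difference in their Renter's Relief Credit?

$816

Rafael ($94,951): Renter's Relief Credit: income exceeds $34,100 by $60,851 → 77 increments × $48 = $3,696 ≥ base, so the credit is $0.
Mei ($46,750): Renter's Relief Credit: income exceeds $34,100 by $12,650, which is 16 full-or-partial $800 increments; reduction = 16 × $48 = $768, leaving $816.
Difference: |$0 − $816| = $816.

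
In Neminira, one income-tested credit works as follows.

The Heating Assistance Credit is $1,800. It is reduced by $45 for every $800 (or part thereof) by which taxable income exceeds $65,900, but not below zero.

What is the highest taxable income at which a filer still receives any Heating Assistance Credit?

After 39 increments the reduction is 39 × $45 = $1,755, leaving $45; one more increment wipes it out. Increment 39 ends at excess 39 × $800 = $31,200, so the highest qualifying income is $65,900 + $31,200 = $97,100.

$97,100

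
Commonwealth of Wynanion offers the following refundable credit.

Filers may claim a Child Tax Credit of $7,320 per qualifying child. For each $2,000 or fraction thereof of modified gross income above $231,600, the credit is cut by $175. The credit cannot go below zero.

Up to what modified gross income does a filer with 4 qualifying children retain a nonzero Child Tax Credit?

Full credit = 4 × $7,320 = $29,280.
After 167 increments the reduction is 167 × $175 = $29,225, leaving $55; one more increment wipes it out. Increment 167 ends at excess 167 × $2,000 = $334,000, so the highest qualifying income is $231,600 + $334,000 = $565,600.

$565,600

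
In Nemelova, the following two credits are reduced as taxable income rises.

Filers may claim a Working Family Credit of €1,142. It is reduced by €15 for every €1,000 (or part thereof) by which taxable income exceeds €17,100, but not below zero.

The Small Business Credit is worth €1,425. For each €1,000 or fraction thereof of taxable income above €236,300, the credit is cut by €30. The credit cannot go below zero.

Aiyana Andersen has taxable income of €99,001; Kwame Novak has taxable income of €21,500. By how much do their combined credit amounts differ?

Aiyana (€99,001): Working Family Credit: income exceeds €17,100 by €81,901 → 82 increments × €15 = €1,230 ≥ base, so the credit is €0. Small Business Credit: €99,001 is at or below the €236,300 threshold, so the full €1,425 applies. total €0 + €1,425 = €1,425
Kwame (€21,500): Working Family Credit: income exceeds €17,100 by €4,400, which is 5 full-or-partial €1,000 increments; reduction = 5 × €15 = €75, leaving €1,067. Small Business Credit: €21,500 is at or below the €236,300 threshold, so the full €1,425 applies. total €1,067 + €1,425 = €2,492
Difference: |€1,425 − €2,492| = €1,067.

€1,067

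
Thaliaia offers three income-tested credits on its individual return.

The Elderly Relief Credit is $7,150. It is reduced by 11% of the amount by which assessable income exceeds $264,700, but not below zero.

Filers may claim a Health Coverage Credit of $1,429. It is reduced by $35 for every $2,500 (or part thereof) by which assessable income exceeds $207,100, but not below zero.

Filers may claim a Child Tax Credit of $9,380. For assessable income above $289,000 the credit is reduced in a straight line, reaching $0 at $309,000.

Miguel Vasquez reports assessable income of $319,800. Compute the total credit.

Elderly Relief Credit: 11% of the $55,100 excess over $264,700 is $6,061; credit = $7,150 − $6,061 = $1,089.
Health Coverage Credit: income exceeds $207,100 by $112,700 → 46 increments × $35 = $1,610 ≥ base, so the credit is $0.
Child Tax Credit: $319,800 is at or above $309,000, so the credit is $0.
Total: $1,089 + $0 + $0 = $1,089.

$1,089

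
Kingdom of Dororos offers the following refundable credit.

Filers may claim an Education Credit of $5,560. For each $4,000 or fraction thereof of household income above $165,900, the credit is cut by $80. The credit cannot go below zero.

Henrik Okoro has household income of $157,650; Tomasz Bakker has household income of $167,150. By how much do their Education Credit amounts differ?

$80

Henrik ($157,650): Education Credit: $157,650 is at or below the $165,900 threshold, so the full $5,560 applies.
Tomasz ($167,150): Education Credit: income exceeds $165,900 by $1,250, which is 1 full-or-partial $4,000 increment; reduction = 1 × $80 = $80, leaving $5,480.
Difference: |$5,560 − $5,480| = $80.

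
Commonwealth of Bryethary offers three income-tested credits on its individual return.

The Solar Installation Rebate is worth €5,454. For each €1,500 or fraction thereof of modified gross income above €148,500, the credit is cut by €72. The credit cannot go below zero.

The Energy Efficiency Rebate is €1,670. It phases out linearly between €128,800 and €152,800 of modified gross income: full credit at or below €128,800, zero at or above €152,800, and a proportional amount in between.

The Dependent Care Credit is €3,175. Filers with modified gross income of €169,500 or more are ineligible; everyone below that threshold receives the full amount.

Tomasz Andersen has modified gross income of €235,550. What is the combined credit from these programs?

Solar Installation Rebate: income exceeds €148,500 by €87,050, which is 59 full-or-partial €1,500 increments; reduction = 59 × €72 = €4,248, leaving €1,206.
Energy Efficiency Rebate: €235,550 is at or above €152,800, so the credit is €0.
Dependent Care Credit: €235,550 meets or exceeds the €169,500 cutoff, so the credit is €0.
Total: €1,206 + €0 + €0 = €1,206.

€1,206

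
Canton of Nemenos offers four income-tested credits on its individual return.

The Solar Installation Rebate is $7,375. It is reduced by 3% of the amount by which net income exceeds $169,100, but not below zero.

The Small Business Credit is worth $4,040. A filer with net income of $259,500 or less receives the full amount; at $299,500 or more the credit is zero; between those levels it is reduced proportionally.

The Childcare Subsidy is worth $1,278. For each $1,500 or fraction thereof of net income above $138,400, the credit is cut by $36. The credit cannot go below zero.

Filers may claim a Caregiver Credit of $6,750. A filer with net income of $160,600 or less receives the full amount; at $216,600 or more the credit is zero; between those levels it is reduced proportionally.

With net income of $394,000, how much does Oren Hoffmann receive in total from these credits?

Solar Installation Rebate: 3% of the $224,900 excess over $169,100 is $6,747; credit = $7,375 − $6,747 = $628.
Small Business Credit: $394,000 is at or above $299,500, so the credit is $0.
Childcare Subsidy: income exceeds $138,400 by $255,600 → 171 increments × $36 = $6,156 ≥ base, so the credit is $0.
Caregiver Credit: $394,000 is at or above $216,600, so the credit is $0.
Total: $628 + $0 + $0 + $0 = $628.

$628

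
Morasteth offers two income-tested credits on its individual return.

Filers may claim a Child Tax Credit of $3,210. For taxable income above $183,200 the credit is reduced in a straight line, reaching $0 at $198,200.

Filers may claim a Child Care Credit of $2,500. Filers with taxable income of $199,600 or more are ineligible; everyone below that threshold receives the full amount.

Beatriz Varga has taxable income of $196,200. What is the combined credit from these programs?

$2,928

Child Tax Credit: $196,200 is $13,000 into a $15,000 phase-out range, leaving 2,000/15,000 of the credit: $3,210 × 2,000/15,000 = $428.
Child Care Credit: $196,200 is below the $199,600 cutoff, so the full $2,500 applies.
Total: $428 + $2,500 = $2,928.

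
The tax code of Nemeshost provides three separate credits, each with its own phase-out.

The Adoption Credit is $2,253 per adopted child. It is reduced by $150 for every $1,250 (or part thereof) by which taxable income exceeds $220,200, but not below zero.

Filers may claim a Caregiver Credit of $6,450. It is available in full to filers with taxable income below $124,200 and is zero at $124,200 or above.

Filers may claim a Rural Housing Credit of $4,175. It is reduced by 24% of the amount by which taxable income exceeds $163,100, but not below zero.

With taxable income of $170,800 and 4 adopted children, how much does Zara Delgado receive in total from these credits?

Adoption Credit: base = 4 × $2,253 = $9,012. $170,800 is at or below the $220,200 threshold, so the full $9,012 applies.
Caregiver Credit: $170,800 meets or exceeds the $124,200 cutoff, so the credit is $0.
Rural Housing Credit: 24% of the $7,700 excess over $163,100 is $1,848; credit = $4,175 − $1,848 = $2,327.
Total: $9,012 + $0 + $2,327 = $11,339.

$11,339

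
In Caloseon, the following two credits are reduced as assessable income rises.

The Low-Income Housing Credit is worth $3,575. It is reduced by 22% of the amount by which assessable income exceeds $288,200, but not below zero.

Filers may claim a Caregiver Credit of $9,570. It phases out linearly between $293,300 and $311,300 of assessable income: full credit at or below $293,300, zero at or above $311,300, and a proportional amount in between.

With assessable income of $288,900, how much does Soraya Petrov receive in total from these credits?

Low-Income Housing Credit: 22% of the $700 excess over $288,200 is $154; credit = $3,575 − $154 = $3,421.
Caregiver Credit: $288,900 is at or below the $293,300 threshold, so the full $9,570 applies.
Total: $3,421 + $9,570 = $12,991.

$12,991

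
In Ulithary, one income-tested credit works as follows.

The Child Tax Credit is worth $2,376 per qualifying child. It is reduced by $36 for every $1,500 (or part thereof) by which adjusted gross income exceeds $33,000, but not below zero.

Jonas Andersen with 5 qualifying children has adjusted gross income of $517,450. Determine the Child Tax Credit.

Child Tax Credit: base = 5 × $2,376 = $11,880. income exceeds $33,000 by $484,450, which is 323 full-or-partial $1,500 increments; reduction = 323 × $36 = $11,628, leaving $252.

$252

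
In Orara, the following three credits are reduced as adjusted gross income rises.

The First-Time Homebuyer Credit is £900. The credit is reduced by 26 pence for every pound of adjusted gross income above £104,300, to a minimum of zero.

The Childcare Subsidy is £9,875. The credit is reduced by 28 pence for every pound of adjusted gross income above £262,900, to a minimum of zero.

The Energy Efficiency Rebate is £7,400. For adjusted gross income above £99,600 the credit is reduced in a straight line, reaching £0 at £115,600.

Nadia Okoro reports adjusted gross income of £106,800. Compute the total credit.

£14,195

First-Time Homebuyer Credit: 26% of the £2,500 excess over £104,300 is £650; credit = £900 − £650 = £250.
Childcare Subsidy: £106,800 is at or below the £262,900 threshold, so the full £9,875 applies.
Energy Efficiency Rebate: £106,800 is £7,200 into a £16,000 phase-out range, leaving 8,800/16,000 of the credit: £7,400 × 8,800/16,000 = £4,070.
Total: £250 + £9,875 + £4,070 = £14,195.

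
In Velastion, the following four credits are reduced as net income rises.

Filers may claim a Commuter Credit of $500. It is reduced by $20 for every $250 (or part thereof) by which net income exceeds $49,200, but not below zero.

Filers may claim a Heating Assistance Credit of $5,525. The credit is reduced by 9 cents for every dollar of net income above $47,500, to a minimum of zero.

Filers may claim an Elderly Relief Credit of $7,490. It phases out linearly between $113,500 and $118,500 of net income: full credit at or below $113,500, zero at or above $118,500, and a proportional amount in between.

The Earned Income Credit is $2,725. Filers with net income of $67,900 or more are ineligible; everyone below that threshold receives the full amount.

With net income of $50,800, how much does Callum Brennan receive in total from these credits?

$15,803

Commuter Credit: income exceeds $49,200 by $1,600, which is 7 full-or-partial $250 increments; reduction = 7 × $20 = $140, leaving $360.
Heating Assistance Credit: 9% of the $3,300 excess over $47,500 is $297; credit = $5,525 − $297 = $5,228.
Elderly Relief Credit: $50,800 is at or below the $113,500 threshold, so the full $7,490 applies.
Earned Income Credit: $50,800 is below the $67,900 cutoff, so the full $2,725 applies.
Total: $360 + $5,228 + $7,490 + $2,725 = $15,803.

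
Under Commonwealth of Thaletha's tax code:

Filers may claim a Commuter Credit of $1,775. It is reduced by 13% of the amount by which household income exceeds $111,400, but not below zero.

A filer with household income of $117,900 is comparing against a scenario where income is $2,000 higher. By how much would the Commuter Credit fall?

At $117,900 — 13% of the $6,500 excess over $111,400 is $845; credit = $1,775 − $845 = $930.
At $119,900 — 13% of the $8,500 excess over $111,400 is $1,105; credit = $1,775 − $1,105 = $670.
Lost: $930 − $670 = $260.

$260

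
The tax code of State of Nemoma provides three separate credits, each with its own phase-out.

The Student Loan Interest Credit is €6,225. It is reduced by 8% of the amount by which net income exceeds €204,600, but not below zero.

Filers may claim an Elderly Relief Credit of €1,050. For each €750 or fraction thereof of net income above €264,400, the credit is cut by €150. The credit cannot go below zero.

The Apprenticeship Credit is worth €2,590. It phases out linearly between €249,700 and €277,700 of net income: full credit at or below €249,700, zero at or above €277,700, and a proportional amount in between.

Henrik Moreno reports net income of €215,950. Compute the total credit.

Student Loan Interest Credit: 8% of the €11,350 excess over €204,600 is €908; credit = €6,225 − €908 = €5,317.
Elderly Relief Credit: €215,950 is at or below the €264,400 threshold, so the full €1,050 applies.
Apprenticeship Credit: €215,950 is at or below the €249,700 threshold, so the full €2,590 applies.
Total: €5,317 + €1,050 + €2,590 = €8,957.

€8,957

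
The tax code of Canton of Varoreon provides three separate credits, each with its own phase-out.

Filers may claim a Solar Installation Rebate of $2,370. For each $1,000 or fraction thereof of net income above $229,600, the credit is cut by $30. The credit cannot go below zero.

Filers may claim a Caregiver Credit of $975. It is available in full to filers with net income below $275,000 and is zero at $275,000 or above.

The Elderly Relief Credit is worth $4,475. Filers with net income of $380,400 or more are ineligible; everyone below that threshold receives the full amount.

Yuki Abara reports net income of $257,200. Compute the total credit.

$6,980

Solar Installation Rebate: income exceeds $229,600 by $27,600, which is 28 full-or-partial $1,000 increments; reduction = 28 × $30 = $840, leaving $1,530.
Caregiver Credit: $257,200 is below the $275,000 cutoff, so the full $975 applies.
Elderly Relief Credit: $257,200 is below the $380,400 cutoff, so the full $4,475 applies.
Total: $1,530 + $975 + $4,475 = $6,980.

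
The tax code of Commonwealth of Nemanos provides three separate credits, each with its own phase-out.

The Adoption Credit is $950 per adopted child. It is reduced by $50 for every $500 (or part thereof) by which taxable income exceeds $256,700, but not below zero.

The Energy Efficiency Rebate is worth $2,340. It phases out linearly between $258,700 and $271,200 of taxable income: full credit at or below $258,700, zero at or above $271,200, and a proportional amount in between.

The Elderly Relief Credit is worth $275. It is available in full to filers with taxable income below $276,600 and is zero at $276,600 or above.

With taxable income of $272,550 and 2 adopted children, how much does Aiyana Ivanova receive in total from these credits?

Adoption Credit: base = 2 × $950 = $1,900. income exceeds $256,700 by $15,850, which is 32 full-or-partial $500 increments; reduction = 32 × $50 = $1,600, leaving $300.
Energy Efficiency Rebate: $272,550 is at or above $271,200, so the credit is $0.
Elderly Relief Credit: $272,550 is below the $276,600 cutoff, so the full $275 applies.
Total: $300 + $0 + $275 = $575.

$575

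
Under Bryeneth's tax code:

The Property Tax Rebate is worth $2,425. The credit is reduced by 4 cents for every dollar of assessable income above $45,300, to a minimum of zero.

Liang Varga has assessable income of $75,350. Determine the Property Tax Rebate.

Property Tax Rebate: 4% of the $30,050 excess over $45,300 is $1,202; credit = $2,425 − $1,202 = $1,223.

$1,223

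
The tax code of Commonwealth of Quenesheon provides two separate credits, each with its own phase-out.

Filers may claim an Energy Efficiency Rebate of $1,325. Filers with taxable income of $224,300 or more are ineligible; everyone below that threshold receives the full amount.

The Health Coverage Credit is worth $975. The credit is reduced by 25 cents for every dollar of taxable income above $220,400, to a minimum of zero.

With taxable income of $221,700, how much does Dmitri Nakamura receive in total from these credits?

$1,975

Energy Efficiency Rebate: $221,700 is below the $224,300 cutoff, so the full $1,325 applies.
Health Coverage Credit: 25% of the $1,300 excess over $220,400 is $325; credit = $975 − $325 = $650.
Total: $1,325 + $650 = $1,975.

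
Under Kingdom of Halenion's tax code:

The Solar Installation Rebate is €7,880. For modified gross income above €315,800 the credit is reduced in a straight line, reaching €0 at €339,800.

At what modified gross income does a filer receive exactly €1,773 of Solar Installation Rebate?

€1,773 is 1,773/7,880 of the full €7,880, so 6,107/7,880 of the €24,000 range has been used: income = €315,800 + €24,000 × 6,107/7,880 = €334,400.

€334,400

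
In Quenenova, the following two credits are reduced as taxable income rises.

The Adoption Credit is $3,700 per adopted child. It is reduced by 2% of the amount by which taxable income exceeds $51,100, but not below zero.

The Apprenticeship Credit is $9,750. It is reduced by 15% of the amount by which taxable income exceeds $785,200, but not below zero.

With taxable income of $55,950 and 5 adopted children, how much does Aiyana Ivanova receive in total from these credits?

$28,153

Adoption Credit: base = 5 × $3,700 = $18,500. 2% of the $4,850 excess over $51,100 is $97; credit = $18,500 − $97 = $18,403.
Apprenticeship Credit: $55,950 is at or below the $785,200 threshold, so the full $9,750 applies.
Total: $18,403 + $9,750 = $28,153.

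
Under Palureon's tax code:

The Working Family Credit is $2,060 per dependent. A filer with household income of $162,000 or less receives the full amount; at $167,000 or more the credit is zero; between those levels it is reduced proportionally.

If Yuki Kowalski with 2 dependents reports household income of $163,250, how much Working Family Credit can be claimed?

Working Family Credit: base = 2 × $2,060 = $4,120. $163,250 is $1,250 into a $5,000 phase-out range, leaving 3,750/5,000 of the credit: $4,120 × 3,750/5,000 = $3,090.

$3,090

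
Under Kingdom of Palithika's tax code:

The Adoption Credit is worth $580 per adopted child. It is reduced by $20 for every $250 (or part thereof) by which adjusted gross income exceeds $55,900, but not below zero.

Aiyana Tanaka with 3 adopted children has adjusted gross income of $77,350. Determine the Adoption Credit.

Adoption Credit: base = 3 × $580 = $1,740. income exceeds $55,900 by $21,450, which is 86 full-or-partial $250 increments; reduction = 86 × $20 = $1,720, leaving $20.

$20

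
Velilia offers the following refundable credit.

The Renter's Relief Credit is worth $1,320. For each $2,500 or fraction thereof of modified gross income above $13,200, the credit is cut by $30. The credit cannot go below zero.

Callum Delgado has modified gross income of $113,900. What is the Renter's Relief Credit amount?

$90

Renter's Relief Credit: income exceeds $13,200 by $100,700, which is 41 full-or-partial $2,500 increments; reduction = 41 × $30 = $1,230, leaving $90.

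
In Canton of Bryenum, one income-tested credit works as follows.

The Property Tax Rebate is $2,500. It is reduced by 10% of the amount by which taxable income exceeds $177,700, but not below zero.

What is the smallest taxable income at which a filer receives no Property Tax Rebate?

The credit falls by 10% of each dollar above $177,700, so it reaches zero when the excess is $2,500 / 10% = $25,000: income = $177,700 + $25,000 = $202,700.

$202,700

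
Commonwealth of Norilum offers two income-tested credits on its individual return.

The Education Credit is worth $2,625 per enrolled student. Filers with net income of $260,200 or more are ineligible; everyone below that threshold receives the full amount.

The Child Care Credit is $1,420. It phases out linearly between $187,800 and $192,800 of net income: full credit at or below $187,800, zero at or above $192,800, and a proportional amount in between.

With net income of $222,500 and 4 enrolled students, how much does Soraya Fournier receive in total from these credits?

Education Credit: base = 4 × $2,625 = $10,500. $222,500 is below the $260,200 cutoff, so the full $10,500 applies.
Child Care Credit: $222,500 is at or above $192,800, so the credit is $0.
Total: $10,500 + $0 = $10,500.

$10,500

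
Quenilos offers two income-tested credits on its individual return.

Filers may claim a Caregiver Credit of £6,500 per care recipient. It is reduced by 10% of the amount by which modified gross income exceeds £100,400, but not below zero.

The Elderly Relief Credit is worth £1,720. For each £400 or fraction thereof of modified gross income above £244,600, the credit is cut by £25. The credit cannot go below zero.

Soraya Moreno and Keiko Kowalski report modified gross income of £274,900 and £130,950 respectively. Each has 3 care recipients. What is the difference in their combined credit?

£16,115

Soraya (£274,900): Caregiver Credit: base = 3 × £6,500 = £19,500. 10% of the £174,500 excess over £100,400 is £17,450; credit = £19,500 − £17,450 = £2,050. Elderly Relief Credit: income exceeds £244,600 by £30,300 → 76 increments × £25 = £1,900 ≥ base, so the credit is £0. total £2,050 + £0 = £2,050
Keiko (£130,950): Caregiver Credit: base = 3 × £6,500 = £19,500. 10% of the £30,550 excess over £100,400 is £3,055; credit = £19,500 − £3,055 = £16,445. Elderly Relief Credit: £130,950 is at or below the £244,600 threshold, so the full £1,720 applies. total £16,445 + £1,720 = £18,165
Difference: |£2,050 − £18,165| = £16,115.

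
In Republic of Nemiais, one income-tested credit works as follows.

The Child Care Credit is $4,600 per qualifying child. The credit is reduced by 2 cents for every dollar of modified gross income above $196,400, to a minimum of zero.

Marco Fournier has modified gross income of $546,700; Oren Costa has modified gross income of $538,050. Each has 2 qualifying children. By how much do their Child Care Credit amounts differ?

Marco ($546,700): Child Care Credit: base = 2 × $4,600 = $9,200. 2% of the $350,300 excess over $196,400 is $7,006; credit = $9,200 − $7,006 = $2,194.
Oren ($538,050): Child Care Credit: base = 2 × $4,600 = $9,200. 2% of the $341,650 excess over $196,400 is $6,833; credit = $9,200 − $6,833 = $2,367.
Difference: |$2,194 − $2,367| = $173.

$173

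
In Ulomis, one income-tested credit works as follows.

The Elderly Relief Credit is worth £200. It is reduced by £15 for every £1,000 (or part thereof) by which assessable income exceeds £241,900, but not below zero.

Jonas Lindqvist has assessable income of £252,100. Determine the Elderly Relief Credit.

£35

Elderly Relief Credit: income exceeds £241,900 by £10,200, which is 11 full-or-partial £1,000 increments; reduction = 11 × £15 = £165, leaving £35.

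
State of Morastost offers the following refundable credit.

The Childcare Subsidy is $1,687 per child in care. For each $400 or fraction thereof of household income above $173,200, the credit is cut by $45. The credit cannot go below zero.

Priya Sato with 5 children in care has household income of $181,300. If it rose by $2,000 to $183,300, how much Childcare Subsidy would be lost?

At $181,300 — base = 5 × $1,687 = $8,435. income exceeds $173,200 by $8,100, which is 21 full-or-partial $400 increments; reduction = 21 × $45 = $945, leaving $7,490.
At $183,300 — base = 5 × $1,687 = $8,435. income exceeds $173,200 by $10,100, which is 26 full-or-partial $400 increments; reduction = 26 × $45 = $1,170, leaving $7,265.
Lost: $7,490 − $7,265 = $225.

$225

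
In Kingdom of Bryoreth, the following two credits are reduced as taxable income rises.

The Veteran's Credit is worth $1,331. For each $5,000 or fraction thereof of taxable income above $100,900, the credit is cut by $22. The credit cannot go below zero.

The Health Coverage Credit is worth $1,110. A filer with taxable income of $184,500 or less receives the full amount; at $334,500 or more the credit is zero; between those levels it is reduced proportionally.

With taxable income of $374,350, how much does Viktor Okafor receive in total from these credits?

Veteran's Credit: income exceeds $100,900 by $273,450, which is 55 full-or-partial $5,000 increments; reduction = 55 × $22 = $1,210, leaving $121.
Health Coverage Credit: $374,350 is at or above $334,500, so the credit is $0.
Total: $121 + $0 = $121.

$121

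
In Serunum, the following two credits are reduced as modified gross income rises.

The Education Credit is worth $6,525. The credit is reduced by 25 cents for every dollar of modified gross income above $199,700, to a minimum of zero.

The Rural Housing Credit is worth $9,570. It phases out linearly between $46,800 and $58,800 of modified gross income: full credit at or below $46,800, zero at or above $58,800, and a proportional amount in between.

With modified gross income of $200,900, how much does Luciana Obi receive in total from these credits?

Education Credit: 25% of the $1,200 excess over $199,700 is $300; credit = $6,525 − $300 = $6,225.
Rural Housing Credit: $200,900 is at or above $58,800, so the credit is $0.
Total: $6,225 + $0 = $6,225.

$6,225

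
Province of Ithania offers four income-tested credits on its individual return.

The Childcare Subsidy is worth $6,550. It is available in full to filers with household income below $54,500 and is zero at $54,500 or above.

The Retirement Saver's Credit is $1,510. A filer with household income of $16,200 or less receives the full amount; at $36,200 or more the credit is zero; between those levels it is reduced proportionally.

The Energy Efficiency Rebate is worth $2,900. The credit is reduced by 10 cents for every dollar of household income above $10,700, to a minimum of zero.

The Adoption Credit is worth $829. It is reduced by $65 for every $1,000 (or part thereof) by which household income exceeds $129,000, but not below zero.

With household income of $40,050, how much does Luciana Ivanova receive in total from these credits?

$7,379

Childcare Subsidy: $40,050 is below the $54,500 cutoff, so the full $6,550 applies.
Retirement Saver's Credit: $40,050 is at or above $36,200, so the credit is $0.
Energy Efficiency Rebate: 10% of the $29,350 excess over $10,700 is $2,935 ≥ base, so the credit is $0.
Adoption Credit: $40,050 is at or below the $129,000 threshold, so the full $829 applies.
Total: $6,550 + $0 + $0 + $829 = $7,379.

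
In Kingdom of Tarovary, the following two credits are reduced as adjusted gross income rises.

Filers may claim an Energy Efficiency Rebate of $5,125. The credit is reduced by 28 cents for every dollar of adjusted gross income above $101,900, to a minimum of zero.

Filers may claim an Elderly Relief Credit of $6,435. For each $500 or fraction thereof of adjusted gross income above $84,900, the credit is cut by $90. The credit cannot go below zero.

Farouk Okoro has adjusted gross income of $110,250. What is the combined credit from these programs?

Energy Efficiency Rebate: 28% of the $8,350 excess over $101,900 is $2,338; credit = $5,125 − $2,338 = $2,787.
Elderly Relief Credit: income exceeds $84,900 by $25,350, which is 51 full-or-partial $500 increments; reduction = 51 × $90 = $4,590, leaving $1,845.
Total: $2,787 + $1,845 = $4,632.

$4,632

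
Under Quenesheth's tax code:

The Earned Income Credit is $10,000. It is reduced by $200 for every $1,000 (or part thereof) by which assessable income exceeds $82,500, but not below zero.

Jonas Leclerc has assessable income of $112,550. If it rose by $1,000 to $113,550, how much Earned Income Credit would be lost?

At $112,550 — income exceeds $82,500 by $30,050, which is 31 full-or-partial $1,000 increments; reduction = 31 × $200 = $6,200, leaving $3,800.
At $113,550 — income exceeds $82,500 by $31,050, which is 32 full-or-partial $1,000 increments; reduction = 32 × $200 = $6,400, leaving $3,600.
Lost: $3,800 − $3,600 = $200.

$200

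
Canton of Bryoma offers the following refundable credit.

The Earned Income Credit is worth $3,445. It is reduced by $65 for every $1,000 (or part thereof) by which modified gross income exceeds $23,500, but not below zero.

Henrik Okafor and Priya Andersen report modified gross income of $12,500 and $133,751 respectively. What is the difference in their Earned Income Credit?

$3,445

Henrik ($12,500): Earned Income Credit: $12,500 is at or below the $23,500 threshold, so the full $3,445 applies.
Priya ($133,751): Earned Income Credit: income exceeds $23,500 by $110,251 → 111 increments × $65 = $7,215 ≥ base, so the credit is $0.
Difference: |$3,445 − $0| = $3,445.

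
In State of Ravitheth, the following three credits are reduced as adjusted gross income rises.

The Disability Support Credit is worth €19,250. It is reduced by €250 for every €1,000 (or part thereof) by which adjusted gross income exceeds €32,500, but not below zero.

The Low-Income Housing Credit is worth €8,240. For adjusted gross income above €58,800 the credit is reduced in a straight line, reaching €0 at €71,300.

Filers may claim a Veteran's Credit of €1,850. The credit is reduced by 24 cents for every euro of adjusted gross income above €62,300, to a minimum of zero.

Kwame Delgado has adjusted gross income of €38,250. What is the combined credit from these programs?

Disability Support Credit: income exceeds €32,500 by €5,750, which is 6 full-or-partial €1,000 increments; reduction = 6 × €250 = €1,500, leaving €17,750.
Low-Income Housing Credit: €38,250 is at or below the €58,800 threshold, so the full €8,240 applies.
Veteran's Credit: €38,250 is at or below the €62,300 threshold, so the full €1,850 applies.
Total: €17,750 + €8,240 + €1,850 = €27,840.

€27,840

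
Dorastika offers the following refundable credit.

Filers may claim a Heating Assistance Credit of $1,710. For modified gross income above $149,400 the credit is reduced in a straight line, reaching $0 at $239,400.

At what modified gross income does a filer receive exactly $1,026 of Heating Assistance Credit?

$1,026 is 1,026/1,710 of the full $1,710, so 684/1,710 of the $90,000 range has been used: income = $149,400 + $90,000 × 684/1,710 = $185,400.

$185,400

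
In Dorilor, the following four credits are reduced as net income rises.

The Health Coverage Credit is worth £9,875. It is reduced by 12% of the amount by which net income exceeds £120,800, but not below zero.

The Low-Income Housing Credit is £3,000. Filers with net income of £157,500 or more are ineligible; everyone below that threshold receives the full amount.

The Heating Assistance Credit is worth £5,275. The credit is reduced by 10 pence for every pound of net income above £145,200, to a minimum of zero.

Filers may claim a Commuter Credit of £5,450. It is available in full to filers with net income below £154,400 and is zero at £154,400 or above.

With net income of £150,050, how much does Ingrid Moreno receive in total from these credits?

£19,605

Health Coverage Credit: 12% of the £29,250 excess over £120,800 is £3,510; credit = £9,875 − £3,510 = £6,365.
Low-Income Housing Credit: £150,050 is below the £157,500 cutoff, so the full £3,000 applies.
Heating Assistance Credit: 10% of the £4,850 excess over £145,200 is £485; credit = £5,275 − £485 = £4,790.
Commuter Credit: £150,050 is below the £154,400 cutoff, so the full £5,450 applies.
Total: £6,365 + £3,000 + £4,790 + £5,450 = £19,605.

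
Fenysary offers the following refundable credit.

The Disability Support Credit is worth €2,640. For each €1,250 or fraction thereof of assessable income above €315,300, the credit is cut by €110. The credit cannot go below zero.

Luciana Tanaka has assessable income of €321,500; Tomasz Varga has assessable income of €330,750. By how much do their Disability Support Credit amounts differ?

Luciana (€321,500): Disability Support Credit: income exceeds €315,300 by €6,200, which is 5 full-or-partial €1,250 increments; reduction = 5 × €110 = €550, leaving €2,090.
Tomasz (€330,750): Disability Support Credit: income exceeds €315,300 by €15,450, which is 13 full-or-partial €1,250 increments; reduction = 13 × €110 = €1,430, leaving €1,210.
Difference: |€2,090 − €1,210| = €880.

€880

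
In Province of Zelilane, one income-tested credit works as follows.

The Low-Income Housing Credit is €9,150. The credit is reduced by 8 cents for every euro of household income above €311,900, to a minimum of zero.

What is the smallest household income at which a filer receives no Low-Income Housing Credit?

The credit falls by 8% of each euro above €311,900, so it reaches zero when the excess is €9,150 / 8% = €114,375: income = €311,900 + €114,375 = €426,275.

€426,275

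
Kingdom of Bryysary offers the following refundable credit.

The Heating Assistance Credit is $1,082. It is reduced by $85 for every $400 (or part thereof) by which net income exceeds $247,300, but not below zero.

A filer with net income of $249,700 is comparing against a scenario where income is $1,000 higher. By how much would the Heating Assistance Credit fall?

At $249,700 — income exceeds $247,300 by $2,400, which is 6 full-or-partial $400 increments; reduction = 6 × $85 = $510, leaving $572.
At $250,700 — income exceeds $247,300 by $3,400, which is 9 full-or-partial $400 increments; reduction = 9 × $85 = $765, leaving $317.
Lost: $572 − $317 = $255.

$255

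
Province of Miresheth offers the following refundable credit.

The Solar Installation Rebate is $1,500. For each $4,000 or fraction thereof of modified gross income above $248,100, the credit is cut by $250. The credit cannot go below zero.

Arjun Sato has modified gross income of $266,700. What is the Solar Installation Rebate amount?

$250

Solar Installation Rebate: income exceeds $248,100 by $18,600, which is 5 full-or-partial $4,000 increments; reduction = 5 × $250 = $1,250, leaving $250.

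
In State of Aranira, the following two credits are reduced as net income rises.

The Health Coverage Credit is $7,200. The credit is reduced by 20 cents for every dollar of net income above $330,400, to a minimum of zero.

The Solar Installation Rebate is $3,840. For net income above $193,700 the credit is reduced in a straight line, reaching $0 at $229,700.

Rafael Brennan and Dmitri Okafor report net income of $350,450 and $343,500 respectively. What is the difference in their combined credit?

$1,390

Rafael ($350,450): Health Coverage Credit: 20% of the $20,050 excess over $330,400 is $4,010; credit = $7,200 − $4,010 = $3,190. Solar Installation Rebate: $350,450 is at or above $229,700, so the credit is $0. total $3,190 + $0 = $3,190
Dmitri ($343,500): Health Coverage Credit: 20% of the $13,100 excess over $330,400 is $2,620; credit = $7,200 − $2,620 = $4,580. Solar Installation Rebate: $343,500 is at or above $229,700, so the credit is $0. total $4,580 + $0 = $4,580
Difference: |$3,190 − $4,580| = $1,390.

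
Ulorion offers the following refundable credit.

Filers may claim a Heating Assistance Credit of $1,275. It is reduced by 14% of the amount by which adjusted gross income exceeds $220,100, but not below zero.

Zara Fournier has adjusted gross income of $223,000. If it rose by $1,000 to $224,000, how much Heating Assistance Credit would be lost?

At $223,000 — 14% of the $2,900 excess over $220,100 is $406; credit = $1,275 − $406 = $869.
At $224,000 — 14% of the $3,900 excess over $220,100 is $546; credit = $1,275 − $546 = $729.
Lost: $869 − $729 = $140.

$140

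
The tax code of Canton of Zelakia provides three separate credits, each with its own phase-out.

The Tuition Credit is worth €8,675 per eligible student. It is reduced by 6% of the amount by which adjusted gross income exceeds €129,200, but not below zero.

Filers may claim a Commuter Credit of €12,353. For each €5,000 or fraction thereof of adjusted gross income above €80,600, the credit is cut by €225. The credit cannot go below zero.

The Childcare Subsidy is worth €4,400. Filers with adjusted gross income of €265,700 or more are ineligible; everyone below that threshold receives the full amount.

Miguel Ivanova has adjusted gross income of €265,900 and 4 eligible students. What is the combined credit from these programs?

Tuition Credit: base = 4 × €8,675 = €34,700. 6% of the €136,700 excess over €129,200 is €8,202; credit = €34,700 − €8,202 = €26,498.
Commuter Credit: income exceeds €80,600 by €185,300, which is 38 full-or-partial €5,000 increments; reduction = 38 × €225 = €8,550, leaving €3,803.
Childcare Subsidy: €265,900 meets or exceeds the €265,700 cutoff, so the credit is €0.
Total: €26,498 + €3,803 + €0 = €30,301.

€30,301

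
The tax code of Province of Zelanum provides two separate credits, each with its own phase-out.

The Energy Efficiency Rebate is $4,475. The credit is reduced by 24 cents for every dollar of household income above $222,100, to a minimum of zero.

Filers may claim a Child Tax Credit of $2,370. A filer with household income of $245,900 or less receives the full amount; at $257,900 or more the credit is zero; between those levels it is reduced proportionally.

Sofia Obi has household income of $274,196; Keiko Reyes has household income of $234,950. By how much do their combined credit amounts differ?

Sofia ($274,196): Energy Efficiency Rebate: 24% of the $52,096 excess over $222,100 is $12,503.04 ≥ base, so the credit is $0. Child Tax Credit: $274,196 is at or above $257,900, so the credit is $0. total $0 + $0 = $0
Keiko ($234,950): Energy Efficiency Rebate: 24% of the $12,850 excess over $222,100 is $3,084; credit = $4,475 − $3,084 = $1,391. Child Tax Credit: $234,950 is at or below the $245,900 threshold, so the full $2,370 applies. total $1,391 + $2,370 = $3,761
Difference: |$0 − $3,761| = $3,761.

$3,761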